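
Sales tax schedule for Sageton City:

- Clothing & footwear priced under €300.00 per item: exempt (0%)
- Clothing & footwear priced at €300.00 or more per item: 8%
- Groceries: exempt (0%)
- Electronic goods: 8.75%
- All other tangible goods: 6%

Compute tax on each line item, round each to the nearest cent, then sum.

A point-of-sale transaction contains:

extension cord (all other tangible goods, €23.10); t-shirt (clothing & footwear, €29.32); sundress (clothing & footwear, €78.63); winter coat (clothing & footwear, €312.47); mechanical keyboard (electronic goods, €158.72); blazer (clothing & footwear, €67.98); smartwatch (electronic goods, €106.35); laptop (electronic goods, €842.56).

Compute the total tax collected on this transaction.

Extension cord €23.10: all other tangible goods → 6% → €1.39
T-shirt €29.32: clothing & footwear, under €300.00 → 0% → €0.00
Sundress €78.63: clothing & footwear, under €300.00 → 0% → €0.00
Winter coat €312.47: clothing & footwear, €300.00 or more → 8% → €25.00
Mechanical keyboard €158.72: electronic goods → 8.75% → €13.89
Blazer €67.98: clothing & footwear, under €300.00 → 0% → €0.00
Smartwatch €106.35: electronic goods → 8.75% → €9.31
Laptop €842.56: electronic goods → 8.75% → €73.72
Total tax = €1.39 + €25.00 + €13.89 + €9.31 + €73.72 = €123.31

€123.31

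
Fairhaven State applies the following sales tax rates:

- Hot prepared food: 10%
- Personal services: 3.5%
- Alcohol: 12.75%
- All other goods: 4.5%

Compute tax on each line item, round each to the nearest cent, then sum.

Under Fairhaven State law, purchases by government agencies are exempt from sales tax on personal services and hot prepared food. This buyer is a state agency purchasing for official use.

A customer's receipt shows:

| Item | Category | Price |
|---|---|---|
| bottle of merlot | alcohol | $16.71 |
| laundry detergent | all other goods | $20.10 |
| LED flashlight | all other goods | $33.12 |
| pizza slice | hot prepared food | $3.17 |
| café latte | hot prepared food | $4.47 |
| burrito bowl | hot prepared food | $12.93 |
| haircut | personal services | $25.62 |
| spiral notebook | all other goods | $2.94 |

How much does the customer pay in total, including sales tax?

$123.71

Bottle of merlot $16.71: alcohol → 12.75% → $2.13
Laundry detergent $20.10: all other goods → 4.5% → $0.90
LED flashlight $33.12: all other goods → 4.5% → $1.49
Pizza slice $3.17: hot prepared food, buyer-exempt → 0% → $0.00
Café latte $4.47: hot prepared food, buyer-exempt → 0% → $0.00
Burrito bowl $12.93: hot prepared food, buyer-exempt → 0% → $0.00
Haircut $25.62: personal services, buyer-exempt → 0% → $0.00
Spiral notebook $2.94: all other goods → 4.5% → $0.13
Subtotal = $119.06; tax = $4.65; total due = $123.71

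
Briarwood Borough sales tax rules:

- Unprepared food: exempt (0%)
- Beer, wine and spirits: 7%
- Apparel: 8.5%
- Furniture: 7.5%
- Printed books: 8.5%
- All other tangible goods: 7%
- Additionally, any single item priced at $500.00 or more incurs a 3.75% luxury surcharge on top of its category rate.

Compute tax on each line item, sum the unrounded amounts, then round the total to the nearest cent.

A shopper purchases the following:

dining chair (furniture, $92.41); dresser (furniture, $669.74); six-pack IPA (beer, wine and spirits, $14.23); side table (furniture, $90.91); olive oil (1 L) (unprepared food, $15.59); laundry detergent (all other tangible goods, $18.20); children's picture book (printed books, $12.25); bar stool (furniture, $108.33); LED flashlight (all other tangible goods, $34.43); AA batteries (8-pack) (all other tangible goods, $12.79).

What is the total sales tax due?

$103.84

Dining chair $92.41: furniture → 7.5% → $6.93075
Dresser $669.74: furniture → 7.5% + 3.75% surcharge = 11.25% → $75.34575
Six-pack IPA $14.23: beer, wine and spirits → 7% → $0.9961
Side table $90.91: furniture → 7.5% → $6.81825
Olive oil (1 L) $15.59: unprepared food → 0% → $0.00
Laundry detergent $18.20: all other tangible goods → 7% → $1.274
Children's picture book $12.25: printed books → 8.5% → $1.04125
Bar stool $108.33: furniture → 7.5% → $8.12475
LED flashlight $34.43: all other tangible goods → 7% → $2.4101
AA batteries (8-pack) $12.79: all other tangible goods → 7% → $0.8953
Unrounded tax sum = $103.83625 → $103.84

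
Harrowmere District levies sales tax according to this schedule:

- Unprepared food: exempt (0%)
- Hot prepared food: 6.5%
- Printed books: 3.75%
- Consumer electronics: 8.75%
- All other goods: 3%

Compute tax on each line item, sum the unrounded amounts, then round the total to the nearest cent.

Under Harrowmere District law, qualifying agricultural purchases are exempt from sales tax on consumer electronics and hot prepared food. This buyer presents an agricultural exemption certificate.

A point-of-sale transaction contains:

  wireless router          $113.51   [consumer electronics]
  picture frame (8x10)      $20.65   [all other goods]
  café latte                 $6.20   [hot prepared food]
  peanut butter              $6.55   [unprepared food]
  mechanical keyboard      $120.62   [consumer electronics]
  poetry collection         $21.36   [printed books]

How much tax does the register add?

Wireless router $113.51: consumer electronics, buyer-exempt → 0% → $0.00
Picture frame (8x10) $20.65: all other goods → 3% → $0.6195
Café latte $6.20: hot prepared food, buyer-exempt → 0% → $0.00
Peanut butter $6.55: unprepared food → 0% → $0.00
Mechanical keyboard $120.62: consumer electronics, buyer-exempt → 0% → $0.00
Poetry collection $21.36: printed books → 3.75% → $0.801
Unrounded tax sum = $1.4205 → $1.42

$1.42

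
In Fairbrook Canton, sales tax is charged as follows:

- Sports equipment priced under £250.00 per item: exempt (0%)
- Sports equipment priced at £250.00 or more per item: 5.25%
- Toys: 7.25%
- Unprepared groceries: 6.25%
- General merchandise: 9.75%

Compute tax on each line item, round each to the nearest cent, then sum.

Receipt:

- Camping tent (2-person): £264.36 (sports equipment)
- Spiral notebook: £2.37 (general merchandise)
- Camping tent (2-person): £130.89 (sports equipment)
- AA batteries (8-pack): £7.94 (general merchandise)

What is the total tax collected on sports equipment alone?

Camping tent (2-person) £264.36: sports equipment, £250.00 or more → 5.25% → £13.88
Camping tent (2-person) £130.89: sports equipment, under £250.00 → 0% → £0.00
Tax on sports equipment = £13.88 + £0.00 = £13.88

£13.88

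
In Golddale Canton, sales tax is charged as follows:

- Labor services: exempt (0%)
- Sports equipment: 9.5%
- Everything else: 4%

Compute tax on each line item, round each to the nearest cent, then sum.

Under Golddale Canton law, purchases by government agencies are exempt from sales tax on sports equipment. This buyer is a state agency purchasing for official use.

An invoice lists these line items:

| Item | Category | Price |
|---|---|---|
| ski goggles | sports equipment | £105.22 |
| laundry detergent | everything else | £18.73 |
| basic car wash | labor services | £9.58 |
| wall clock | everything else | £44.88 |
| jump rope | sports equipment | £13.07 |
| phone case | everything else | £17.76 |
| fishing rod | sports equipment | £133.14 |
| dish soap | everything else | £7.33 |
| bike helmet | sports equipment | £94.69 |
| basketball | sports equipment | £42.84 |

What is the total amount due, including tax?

£490.79

Ski goggles £105.22: sports equipment, buyer-exempt → 0% → £0.00
Laundry detergent £18.73: everything else → 4% → £0.75
Basic car wash £9.58: labor services → 0% → £0.00
Wall clock £44.88: everything else → 4% → £1.80
Jump rope £13.07: sports equipment, buyer-exempt → 0% → £0.00
Phone case £17.76: everything else → 4% → £0.71
Fishing rod £133.14: sports equipment, buyer-exempt → 0% → £0.00
Dish soap £7.33: everything else → 4% → £0.29
Bike helmet £94.69: sports equipment, buyer-exempt → 0% → £0.00
Basketball £42.84: sports equipment, buyer-exempt → 0% → £0.00
Subtotal = £487.24; tax = £3.55; total due = £490.79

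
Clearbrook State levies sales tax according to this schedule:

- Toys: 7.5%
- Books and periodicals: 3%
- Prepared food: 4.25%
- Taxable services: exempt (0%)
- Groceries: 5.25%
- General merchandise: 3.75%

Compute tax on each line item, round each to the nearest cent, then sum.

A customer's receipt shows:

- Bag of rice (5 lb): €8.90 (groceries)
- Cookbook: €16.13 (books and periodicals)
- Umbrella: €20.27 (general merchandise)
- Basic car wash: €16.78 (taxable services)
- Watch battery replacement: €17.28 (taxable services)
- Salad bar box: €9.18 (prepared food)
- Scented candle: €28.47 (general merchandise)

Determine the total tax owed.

Bag of rice (5 lb) €8.90: groceries → 5.25% → €0.47
Cookbook €16.13: books and periodicals → 3% → €0.48
Umbrella €20.27: general merchandise → 3.75% → €0.76
Basic car wash €16.78: taxable services → 0% → €0.00
Watch battery replacement €17.28: taxable services → 0% → €0.00
Salad bar box €9.18: prepared food → 4.25% → €0.39
Scented candle €28.47: general merchandise → 3.75% → €1.07
Total tax = €0.47 + €0.48 + €0.76 + €0.39 + €1.07 = €3.17

€3.17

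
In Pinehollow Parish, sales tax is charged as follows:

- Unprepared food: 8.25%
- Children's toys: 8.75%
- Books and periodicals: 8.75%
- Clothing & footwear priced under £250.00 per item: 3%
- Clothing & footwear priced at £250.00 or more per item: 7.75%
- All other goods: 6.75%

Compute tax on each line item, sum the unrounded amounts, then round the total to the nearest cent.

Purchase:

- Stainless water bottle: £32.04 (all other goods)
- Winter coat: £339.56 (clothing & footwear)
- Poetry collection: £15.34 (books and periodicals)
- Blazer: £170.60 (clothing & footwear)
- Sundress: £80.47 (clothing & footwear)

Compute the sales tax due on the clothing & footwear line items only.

£33.85

Winter coat £339.56: clothing & footwear, £250.00 or more → 7.75% → £26.3159
Blazer £170.60: clothing & footwear, under £250.00 → 3% → £5.118
Sundress £80.47: clothing & footwear, under £250.00 → 3% → £2.4141
Tax on clothing & footwear: unrounded sum = £33.848 → £33.85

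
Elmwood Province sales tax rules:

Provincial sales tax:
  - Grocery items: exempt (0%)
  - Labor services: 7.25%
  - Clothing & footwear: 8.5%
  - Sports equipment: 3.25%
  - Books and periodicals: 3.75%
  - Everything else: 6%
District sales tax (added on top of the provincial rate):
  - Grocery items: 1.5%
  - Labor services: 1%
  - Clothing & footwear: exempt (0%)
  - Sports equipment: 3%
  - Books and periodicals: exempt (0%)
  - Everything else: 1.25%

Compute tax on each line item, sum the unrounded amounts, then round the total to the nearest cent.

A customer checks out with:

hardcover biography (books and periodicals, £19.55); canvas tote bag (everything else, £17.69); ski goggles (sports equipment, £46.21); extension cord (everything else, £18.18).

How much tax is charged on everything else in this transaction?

£2.60

Canvas tote bag £17.69: everything else → 6% + 1.25% district = 7.25% → £1.282525
Extension cord £18.18: everything else → 6% + 1.25% district = 7.25% → £1.31805
Tax on everything else: unrounded sum = £2.600575 → £2.60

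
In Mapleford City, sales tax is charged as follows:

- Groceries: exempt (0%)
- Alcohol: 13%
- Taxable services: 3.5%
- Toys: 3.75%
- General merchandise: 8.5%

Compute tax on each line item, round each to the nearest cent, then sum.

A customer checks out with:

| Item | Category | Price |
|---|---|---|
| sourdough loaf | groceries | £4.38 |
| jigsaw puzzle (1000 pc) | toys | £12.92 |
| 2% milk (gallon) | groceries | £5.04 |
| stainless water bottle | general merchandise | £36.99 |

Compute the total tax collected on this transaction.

Sourdough loaf £4.38: groceries → 0% → £0.00
Jigsaw puzzle (1000 pc) £12.92: toys → 3.75% → £0.48
2% milk (gallon) £5.04: groceries → 0% → £0.00
Stainless water bottle £36.99: general merchandise → 8.5% → £3.14
Total tax = £0.48 + £3.14 = £3.62

£3.62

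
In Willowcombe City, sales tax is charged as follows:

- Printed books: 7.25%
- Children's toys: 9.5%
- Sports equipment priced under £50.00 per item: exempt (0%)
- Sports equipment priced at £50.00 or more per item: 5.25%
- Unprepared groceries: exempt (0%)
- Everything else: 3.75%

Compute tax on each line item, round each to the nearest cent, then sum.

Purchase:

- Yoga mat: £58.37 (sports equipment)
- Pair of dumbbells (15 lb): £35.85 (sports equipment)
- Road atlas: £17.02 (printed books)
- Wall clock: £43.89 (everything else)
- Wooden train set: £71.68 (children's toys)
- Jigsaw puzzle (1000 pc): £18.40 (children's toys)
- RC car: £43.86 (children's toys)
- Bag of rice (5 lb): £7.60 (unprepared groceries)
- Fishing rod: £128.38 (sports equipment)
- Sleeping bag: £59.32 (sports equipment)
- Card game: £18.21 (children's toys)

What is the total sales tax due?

Yoga mat £58.37: sports equipment, £50.00 or more → 5.25% → £3.06
Pair of dumbbells (15 lb) £35.85: sports equipment, under £50.00 → 0% → £0.00
Road atlas £17.02: printed books → 7.25% → £1.23
Wall clock £43.89: everything else → 3.75% → £1.65
Wooden train set £71.68: children's toys → 9.5% → £6.81
Jigsaw puzzle (1000 pc) £18.40: children's toys → 9.5% → £1.75
RC car £43.86: children's toys → 9.5% → £4.17
Bag of rice (5 lb) £7.60: unprepared groceries → 0% → £0.00
Fishing rod £128.38: sports equipment, £50.00 or more → 5.25% → £6.74
Sleeping bag £59.32: sports equipment, £50.00 or more → 5.25% → £3.11
Card game £18.21: children's toys → 9.5% → £1.73
Total tax = £3.06 + £1.23 + £1.65 + £6.81 + £1.75 + £4.17 + £6.74 + £3.11 + £1.73 = £30.25

£30.25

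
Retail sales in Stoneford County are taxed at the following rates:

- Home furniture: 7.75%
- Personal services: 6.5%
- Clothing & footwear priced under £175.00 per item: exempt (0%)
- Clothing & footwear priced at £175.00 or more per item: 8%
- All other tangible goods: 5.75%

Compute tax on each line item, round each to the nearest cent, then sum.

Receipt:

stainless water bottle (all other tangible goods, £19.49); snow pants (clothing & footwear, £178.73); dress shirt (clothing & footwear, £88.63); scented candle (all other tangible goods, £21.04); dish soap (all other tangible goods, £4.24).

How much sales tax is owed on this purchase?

Stainless water bottle £19.49: all other tangible goods → 5.75% → £1.12
Snow pants £178.73: clothing & footwear, £175.00 or more → 8% → £14.30
Dress shirt £88.63: clothing & footwear, under £175.00 → 0% → £0.00
Scented candle £21.04: all other tangible goods → 5.75% → £1.21
Dish soap £4.24: all other tangible goods → 5.75% → £0.24
Total tax = £1.12 + £14.30 + £1.21 + £0.24 = £16.87

£16.87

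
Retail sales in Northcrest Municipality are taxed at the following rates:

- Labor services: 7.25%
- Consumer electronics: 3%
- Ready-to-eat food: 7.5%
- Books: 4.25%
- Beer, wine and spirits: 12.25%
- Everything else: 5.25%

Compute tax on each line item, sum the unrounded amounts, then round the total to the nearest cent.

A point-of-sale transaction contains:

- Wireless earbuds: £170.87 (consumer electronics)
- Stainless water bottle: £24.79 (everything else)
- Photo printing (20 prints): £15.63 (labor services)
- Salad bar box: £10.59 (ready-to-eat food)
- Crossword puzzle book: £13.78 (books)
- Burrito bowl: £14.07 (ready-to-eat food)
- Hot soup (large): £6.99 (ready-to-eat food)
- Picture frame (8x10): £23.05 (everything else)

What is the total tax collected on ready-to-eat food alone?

£2.37

Salad bar box £10.59: ready-to-eat food → 7.5% → £0.79425
Burrito bowl £14.07: ready-to-eat food → 7.5% → £1.05525
Hot soup (large) £6.99: ready-to-eat food → 7.5% → £0.52425
Tax on ready-to-eat food: unrounded sum = £2.37375 → £2.37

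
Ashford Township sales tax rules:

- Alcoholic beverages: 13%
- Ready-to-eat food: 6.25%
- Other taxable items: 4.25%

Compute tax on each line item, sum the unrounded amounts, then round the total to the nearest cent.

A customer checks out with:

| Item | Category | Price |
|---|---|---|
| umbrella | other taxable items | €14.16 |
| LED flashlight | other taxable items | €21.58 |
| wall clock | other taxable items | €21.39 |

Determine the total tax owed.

Umbrella €14.16: other taxable items → 4.25% → €0.6018
LED flashlight €21.58: other taxable items → 4.25% → €0.91715
Wall clock €21.39: other taxable items → 4.25% → €0.909075
Unrounded tax sum = €2.428025 → €2.43

€2.43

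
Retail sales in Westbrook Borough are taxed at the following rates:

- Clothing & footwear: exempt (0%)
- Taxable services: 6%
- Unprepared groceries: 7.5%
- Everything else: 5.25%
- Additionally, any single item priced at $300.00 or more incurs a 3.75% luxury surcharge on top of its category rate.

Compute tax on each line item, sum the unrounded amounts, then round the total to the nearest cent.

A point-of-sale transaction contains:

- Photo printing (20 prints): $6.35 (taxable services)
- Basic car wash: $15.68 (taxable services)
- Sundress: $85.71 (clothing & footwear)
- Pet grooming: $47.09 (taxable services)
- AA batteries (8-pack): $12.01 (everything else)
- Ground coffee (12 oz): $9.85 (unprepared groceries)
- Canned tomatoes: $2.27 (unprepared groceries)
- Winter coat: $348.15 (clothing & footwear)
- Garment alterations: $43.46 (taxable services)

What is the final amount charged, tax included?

$591.92

Photo printing (20 prints) $6.35: taxable services → 6% → $0.381
Basic car wash $15.68: taxable services → 6% → $0.9408
Sundress $85.71: clothing & footwear → 0% → $0.00
Pet grooming $47.09: taxable services → 6% → $2.8254
AA batteries (8-pack) $12.01: everything else → 5.25% → $0.630525
Ground coffee (12 oz) $9.85: unprepared groceries → 7.5% → $0.73875
Canned tomatoes $2.27: unprepared groceries → 7.5% → $0.17025
Winter coat $348.15: clothing & footwear → 0% + 3.75% surcharge = 3.75% → $13.055625
Garment alterations $43.46: taxable services → 6% → $2.6076
Subtotal = $570.57; unrounded tax = $21.34995 → $21.35; total due = $591.92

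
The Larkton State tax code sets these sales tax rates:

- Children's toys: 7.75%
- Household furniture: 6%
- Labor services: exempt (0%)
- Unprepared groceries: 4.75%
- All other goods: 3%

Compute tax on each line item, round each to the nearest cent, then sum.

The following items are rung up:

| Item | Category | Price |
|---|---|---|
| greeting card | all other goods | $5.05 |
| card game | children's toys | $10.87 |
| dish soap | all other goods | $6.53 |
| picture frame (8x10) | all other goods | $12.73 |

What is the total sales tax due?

Greeting card $5.05: all other goods → 3% → $0.15
Card game $10.87: children's toys → 7.75% → $0.84
Dish soap $6.53: all other goods → 3% → $0.20
Picture frame (8x10) $12.73: all other goods → 3% → $0.38
Total tax = $0.15 + $0.84 + $0.20 + $0.38 = $1.57

$1.57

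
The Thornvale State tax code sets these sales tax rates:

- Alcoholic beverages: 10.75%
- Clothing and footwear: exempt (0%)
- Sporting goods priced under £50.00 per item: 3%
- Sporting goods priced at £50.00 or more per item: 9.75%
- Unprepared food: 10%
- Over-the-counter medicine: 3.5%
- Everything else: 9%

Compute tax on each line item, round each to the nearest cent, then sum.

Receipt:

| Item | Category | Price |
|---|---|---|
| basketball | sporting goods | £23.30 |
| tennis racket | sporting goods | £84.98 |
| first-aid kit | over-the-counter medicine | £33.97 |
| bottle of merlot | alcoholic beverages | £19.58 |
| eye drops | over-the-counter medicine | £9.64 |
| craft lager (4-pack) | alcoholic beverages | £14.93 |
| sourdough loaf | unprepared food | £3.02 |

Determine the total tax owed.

Basketball £23.30: sporting goods, under £50.00 → 3% → £0.70
Tennis racket £84.98: sporting goods, £50.00 or more → 9.75% → £8.29
First-aid kit £33.97: over-the-counter medicine → 3.5% → £1.19
Bottle of merlot £19.58: alcoholic beverages → 10.75% → £2.10
Eye drops £9.64: over-the-counter medicine → 3.5% → £0.34
Craft lager (4-pack) £14.93: alcoholic beverages → 10.75% → £1.60
Sourdough loaf £3.02: unprepared food → 10% → £0.30
Total tax = £0.70 + £8.29 + £1.19 + £2.10 + £0.34 + £1.60 + £0.30 = £14.52

£14.52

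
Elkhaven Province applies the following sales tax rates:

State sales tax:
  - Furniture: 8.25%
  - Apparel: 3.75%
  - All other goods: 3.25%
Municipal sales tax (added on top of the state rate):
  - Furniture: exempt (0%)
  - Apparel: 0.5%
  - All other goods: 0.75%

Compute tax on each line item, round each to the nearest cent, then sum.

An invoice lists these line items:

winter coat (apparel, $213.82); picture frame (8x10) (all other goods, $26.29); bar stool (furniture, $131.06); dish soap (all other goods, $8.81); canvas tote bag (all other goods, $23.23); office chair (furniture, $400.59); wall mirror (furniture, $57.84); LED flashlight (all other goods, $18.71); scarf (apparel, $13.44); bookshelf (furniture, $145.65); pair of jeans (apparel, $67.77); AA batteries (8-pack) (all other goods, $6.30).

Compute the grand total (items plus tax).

$1190.03

Winter coat $213.82: apparel → 3.75% + 0.5% municipal = 4.25% → $9.09
Picture frame (8x10) $26.29: all other goods → 3.25% + 0.75% municipal = 4% → $1.05
Bar stool $131.06: furniture → 8.25% + 0% municipal = 8.25% → $10.81
Dish soap $8.81: all other goods → 3.25% + 0.75% municipal = 4% → $0.35
Canvas tote bag $23.23: all other goods → 3.25% + 0.75% municipal = 4% → $0.93
Office chair $400.59: furniture → 8.25% + 0% municipal = 8.25% → $33.05
Wall mirror $57.84: furniture → 8.25% + 0% municipal = 8.25% → $4.77
LED flashlight $18.71: all other goods → 3.25% + 0.75% municipal = 4% → $0.75
Scarf $13.44: apparel → 3.75% + 0.5% municipal = 4.25% → $0.57
Bookshelf $145.65: furniture → 8.25% + 0% municipal = 8.25% → $12.02
Pair of jeans $67.77: apparel → 3.75% + 0.5% municipal = 4.25% → $2.88
AA batteries (8-pack) $6.30: all other goods → 3.25% + 0.75% municipal = 4% → $0.25
Subtotal = $1113.51; tax = $76.52; total due = $1190.03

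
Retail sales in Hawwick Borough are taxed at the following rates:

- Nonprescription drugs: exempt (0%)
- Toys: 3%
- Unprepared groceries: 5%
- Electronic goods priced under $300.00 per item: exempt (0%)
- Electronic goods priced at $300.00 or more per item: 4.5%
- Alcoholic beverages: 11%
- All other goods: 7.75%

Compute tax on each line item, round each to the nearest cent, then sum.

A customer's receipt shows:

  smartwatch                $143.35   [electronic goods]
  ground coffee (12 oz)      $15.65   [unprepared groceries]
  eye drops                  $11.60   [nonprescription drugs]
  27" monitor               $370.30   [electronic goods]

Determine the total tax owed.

$17.44

Smartwatch $143.35: electronic goods, under $300.00 → 0% → $0.00
Ground coffee (12 oz) $15.65: unprepared groceries → 5% → $0.78
Eye drops $11.60: nonprescription drugs → 0% → $0.00
27" monitor $370.30: electronic goods, $300.00 or more → 4.5% → $16.66
Total tax = $0.78 + $16.66 = $17.44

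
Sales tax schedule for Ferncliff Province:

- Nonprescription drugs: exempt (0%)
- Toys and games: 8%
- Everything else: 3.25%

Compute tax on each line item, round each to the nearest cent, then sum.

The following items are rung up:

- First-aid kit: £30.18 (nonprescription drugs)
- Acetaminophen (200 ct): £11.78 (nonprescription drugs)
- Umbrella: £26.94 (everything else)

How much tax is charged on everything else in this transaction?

£0.88

Umbrella £26.94: everything else → 3.25% → £0.88
Tax on everything else = £0.88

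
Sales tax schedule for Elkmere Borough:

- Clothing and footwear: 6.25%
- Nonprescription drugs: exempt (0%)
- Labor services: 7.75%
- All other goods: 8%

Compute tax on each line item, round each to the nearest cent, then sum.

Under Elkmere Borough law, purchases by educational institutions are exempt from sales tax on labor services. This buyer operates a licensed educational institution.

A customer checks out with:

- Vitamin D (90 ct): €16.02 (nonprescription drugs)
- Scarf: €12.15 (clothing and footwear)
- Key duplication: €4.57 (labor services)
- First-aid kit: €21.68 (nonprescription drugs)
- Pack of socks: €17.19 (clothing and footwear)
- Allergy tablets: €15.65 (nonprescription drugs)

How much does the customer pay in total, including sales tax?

€89.09

Vitamin D (90 ct) €16.02: nonprescription drugs → 0% → €0.00
Scarf €12.15: clothing and footwear → 6.25% → €0.76
Key duplication €4.57: labor services, buyer-exempt → 0% → €0.00
First-aid kit €21.68: nonprescription drugs → 0% → €0.00
Pack of socks €17.19: clothing and footwear → 6.25% → €1.07
Allergy tablets €15.65: nonprescription drugs → 0% → €0.00
Subtotal = €87.26; tax = €1.83; total due = €89.09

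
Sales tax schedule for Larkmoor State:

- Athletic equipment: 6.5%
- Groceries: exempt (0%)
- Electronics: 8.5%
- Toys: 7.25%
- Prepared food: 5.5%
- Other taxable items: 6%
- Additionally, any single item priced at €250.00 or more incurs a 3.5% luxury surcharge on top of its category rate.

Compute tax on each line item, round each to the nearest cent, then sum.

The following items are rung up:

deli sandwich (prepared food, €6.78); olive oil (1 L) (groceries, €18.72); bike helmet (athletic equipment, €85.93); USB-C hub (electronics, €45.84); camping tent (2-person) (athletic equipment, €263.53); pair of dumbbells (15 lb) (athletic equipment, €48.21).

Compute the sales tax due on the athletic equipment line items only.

€35.07

Bike helmet €85.93: athletic equipment → 6.5% → €5.59
Camping tent (2-person) €263.53: athletic equipment → 6.5% + 3.5% surcharge = 10% → €26.35
Pair of dumbbells (15 lb) €48.21: athletic equipment → 6.5% → €3.13
Tax on athletic equipment = €5.59 + €26.35 + €3.13 = €35.07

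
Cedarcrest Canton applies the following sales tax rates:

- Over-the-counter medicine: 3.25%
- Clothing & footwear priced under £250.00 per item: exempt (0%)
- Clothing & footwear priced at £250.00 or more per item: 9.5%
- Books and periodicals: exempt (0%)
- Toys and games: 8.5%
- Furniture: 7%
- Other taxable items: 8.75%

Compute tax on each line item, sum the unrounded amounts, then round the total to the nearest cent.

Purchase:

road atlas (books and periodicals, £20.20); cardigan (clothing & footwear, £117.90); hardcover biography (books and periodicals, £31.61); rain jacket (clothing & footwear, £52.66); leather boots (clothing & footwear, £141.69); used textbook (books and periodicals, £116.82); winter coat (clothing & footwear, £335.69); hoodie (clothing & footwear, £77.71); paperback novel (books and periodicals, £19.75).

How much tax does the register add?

Road atlas £20.20: books and periodicals → 0% → £0.00
Cardigan £117.90: clothing & footwear, under £250.00 → 0% → £0.00
Hardcover biography £31.61: books and periodicals → 0% → £0.00
Rain jacket £52.66: clothing & footwear, under £250.00 → 0% → £0.00
Leather boots £141.69: clothing & footwear, under £250.00 → 0% → £0.00
Used textbook £116.82: books and periodicals → 0% → £0.00
Winter coat £335.69: clothing & footwear, £250.00 or more → 9.5% → £31.89055
Hoodie £77.71: clothing & footwear, under £250.00 → 0% → £0.00
Paperback novel £19.75: books and periodicals → 0% → £0.00
Unrounded tax sum = £31.89055 → £31.89

£31.89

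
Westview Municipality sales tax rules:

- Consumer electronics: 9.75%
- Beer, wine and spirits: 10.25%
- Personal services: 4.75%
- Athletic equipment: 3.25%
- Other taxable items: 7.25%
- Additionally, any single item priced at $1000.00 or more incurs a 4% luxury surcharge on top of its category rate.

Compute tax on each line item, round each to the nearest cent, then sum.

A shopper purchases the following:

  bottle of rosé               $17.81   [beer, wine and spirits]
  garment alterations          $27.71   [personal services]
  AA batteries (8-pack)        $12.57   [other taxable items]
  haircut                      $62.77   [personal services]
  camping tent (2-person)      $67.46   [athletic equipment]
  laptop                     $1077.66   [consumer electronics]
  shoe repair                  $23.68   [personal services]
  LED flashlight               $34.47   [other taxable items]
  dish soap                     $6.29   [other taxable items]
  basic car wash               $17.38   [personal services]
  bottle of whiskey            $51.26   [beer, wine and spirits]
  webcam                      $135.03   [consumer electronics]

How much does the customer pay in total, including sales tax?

$1714.83

Bottle of rosé $17.81: beer, wine and spirits → 10.25% → $1.83
Garment alterations $27.71: personal services → 4.75% → $1.32
AA batteries (8-pack) $12.57: other taxable items → 7.25% → $0.91
Haircut $62.77: personal services → 4.75% → $2.98
Camping tent (2-person) $67.46: athletic equipment → 3.25% → $2.19
Laptop $1077.66: consumer electronics → 9.75% + 4% surcharge = 13.75% → $148.18
Shoe repair $23.68: personal services → 4.75% → $1.12
LED flashlight $34.47: other taxable items → 7.25% → $2.50
Dish soap $6.29: other taxable items → 7.25% → $0.46
Basic car wash $17.38: personal services → 4.75% → $0.83
Bottle of whiskey $51.26: beer, wine and spirits → 10.25% → $5.25
Webcam $135.03: consumer electronics → 9.75% → $13.17
Subtotal = $1534.09; tax = $180.74; total due = $1714.83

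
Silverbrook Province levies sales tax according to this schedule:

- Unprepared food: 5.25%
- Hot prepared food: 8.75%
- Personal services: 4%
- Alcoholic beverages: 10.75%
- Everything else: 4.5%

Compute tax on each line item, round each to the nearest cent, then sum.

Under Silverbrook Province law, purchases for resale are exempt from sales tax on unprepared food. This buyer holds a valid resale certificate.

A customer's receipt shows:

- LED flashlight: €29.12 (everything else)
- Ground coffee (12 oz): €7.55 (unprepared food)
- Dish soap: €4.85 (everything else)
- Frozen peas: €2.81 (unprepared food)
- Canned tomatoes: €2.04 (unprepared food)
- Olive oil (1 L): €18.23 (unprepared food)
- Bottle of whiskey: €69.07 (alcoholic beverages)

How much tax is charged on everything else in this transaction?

€1.53

LED flashlight €29.12: everything else → 4.5% → €1.31
Dish soap €4.85: everything else → 4.5% → €0.22
Tax on everything else = €1.31 + €0.22 = €1.53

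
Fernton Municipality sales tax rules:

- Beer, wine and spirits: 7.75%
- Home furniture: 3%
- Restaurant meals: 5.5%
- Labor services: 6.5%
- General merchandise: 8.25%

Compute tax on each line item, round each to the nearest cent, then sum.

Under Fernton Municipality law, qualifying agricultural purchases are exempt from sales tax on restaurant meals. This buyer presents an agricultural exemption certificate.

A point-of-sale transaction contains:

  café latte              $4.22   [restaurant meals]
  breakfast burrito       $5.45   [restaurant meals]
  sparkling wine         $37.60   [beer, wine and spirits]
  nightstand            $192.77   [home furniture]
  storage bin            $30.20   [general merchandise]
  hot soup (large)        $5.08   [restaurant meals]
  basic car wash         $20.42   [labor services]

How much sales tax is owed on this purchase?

Café latte $4.22: restaurant meals, buyer-exempt → 0% → $0.00
Breakfast burrito $5.45: restaurant meals, buyer-exempt → 0% → $0.00
Sparkling wine $37.60: beer, wine and spirits → 7.75% → $2.91
Nightstand $192.77: home furniture → 3% → $5.78
Storage bin $30.20: general merchandise → 8.25% → $2.49
Hot soup (large) $5.08: restaurant meals, buyer-exempt → 0% → $0.00
Basic car wash $20.42: labor services → 6.5% → $1.33
Total tax = $2.91 + $5.78 + $2.49 + $1.33 = $12.51

$12.51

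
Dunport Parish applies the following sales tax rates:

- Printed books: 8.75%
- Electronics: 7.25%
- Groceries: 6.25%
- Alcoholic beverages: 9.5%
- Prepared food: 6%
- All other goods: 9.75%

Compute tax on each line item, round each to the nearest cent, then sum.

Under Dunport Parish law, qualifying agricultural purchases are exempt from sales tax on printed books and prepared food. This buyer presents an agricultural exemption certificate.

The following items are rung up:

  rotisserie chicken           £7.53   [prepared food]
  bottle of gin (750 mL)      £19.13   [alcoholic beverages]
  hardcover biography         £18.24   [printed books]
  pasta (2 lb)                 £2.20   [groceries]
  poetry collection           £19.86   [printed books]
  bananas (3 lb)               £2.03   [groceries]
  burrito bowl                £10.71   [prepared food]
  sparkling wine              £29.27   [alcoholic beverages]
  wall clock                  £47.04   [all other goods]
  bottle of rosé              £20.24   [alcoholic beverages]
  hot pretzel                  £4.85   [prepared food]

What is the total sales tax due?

£11.38

Rotisserie chicken £7.53: prepared food, buyer-exempt → 0% → £0.00
Bottle of gin (750 mL) £19.13: alcoholic beverages → 9.5% → £1.82
Hardcover biography £18.24: printed books, buyer-exempt → 0% → £0.00
Pasta (2 lb) £2.20: groceries → 6.25% → £0.14
Poetry collection £19.86: printed books, buyer-exempt → 0% → £0.00
Bananas (3 lb) £2.03: groceries → 6.25% → £0.13
Burrito bowl £10.71: prepared food, buyer-exempt → 0% → £0.00
Sparkling wine £29.27: alcoholic beverages → 9.5% → £2.78
Wall clock £47.04: all other goods → 9.75% → £4.59
Bottle of rosé £20.24: alcoholic beverages → 9.5% → £1.92
Hot pretzel £4.85: prepared food, buyer-exempt → 0% → £0.00
Total tax = £1.82 + £0.14 + £0.13 + £2.78 + £4.59 + £1.92 = £11.38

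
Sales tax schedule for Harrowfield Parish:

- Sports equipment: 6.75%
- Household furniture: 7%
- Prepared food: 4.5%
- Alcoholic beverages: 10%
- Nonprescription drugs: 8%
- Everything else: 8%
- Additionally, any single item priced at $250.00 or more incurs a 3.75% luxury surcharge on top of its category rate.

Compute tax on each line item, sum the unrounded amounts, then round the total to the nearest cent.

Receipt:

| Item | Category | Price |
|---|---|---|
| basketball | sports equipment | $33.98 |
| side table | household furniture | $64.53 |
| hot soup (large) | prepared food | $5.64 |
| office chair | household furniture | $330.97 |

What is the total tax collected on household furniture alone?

Side table $64.53: household furniture → 7% → $4.5171
Office chair $330.97: household furniture → 7% + 3.75% surcharge = 10.75% → $35.579275
Tax on household furniture: unrounded sum = $40.096375 → $40.10

$40.10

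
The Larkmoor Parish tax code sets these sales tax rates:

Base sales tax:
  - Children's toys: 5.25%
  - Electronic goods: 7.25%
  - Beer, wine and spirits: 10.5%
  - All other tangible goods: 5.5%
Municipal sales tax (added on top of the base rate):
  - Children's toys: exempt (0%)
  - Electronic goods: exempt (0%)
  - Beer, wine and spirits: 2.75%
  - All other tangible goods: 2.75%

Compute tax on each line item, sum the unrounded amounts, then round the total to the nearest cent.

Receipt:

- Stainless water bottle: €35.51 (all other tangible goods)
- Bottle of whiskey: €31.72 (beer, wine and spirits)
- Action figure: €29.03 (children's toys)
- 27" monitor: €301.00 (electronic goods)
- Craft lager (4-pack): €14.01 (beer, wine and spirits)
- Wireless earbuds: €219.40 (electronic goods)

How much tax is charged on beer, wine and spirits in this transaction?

€6.06

Bottle of whiskey €31.72: beer, wine and spirits → 10.5% + 2.75% municipal = 13.25% → €4.2029
Craft lager (4-pack) €14.01: beer, wine and spirits → 10.5% + 2.75% municipal = 13.25% → €1.856325
Tax on beer, wine and spirits: unrounded sum = €6.059225 → €6.06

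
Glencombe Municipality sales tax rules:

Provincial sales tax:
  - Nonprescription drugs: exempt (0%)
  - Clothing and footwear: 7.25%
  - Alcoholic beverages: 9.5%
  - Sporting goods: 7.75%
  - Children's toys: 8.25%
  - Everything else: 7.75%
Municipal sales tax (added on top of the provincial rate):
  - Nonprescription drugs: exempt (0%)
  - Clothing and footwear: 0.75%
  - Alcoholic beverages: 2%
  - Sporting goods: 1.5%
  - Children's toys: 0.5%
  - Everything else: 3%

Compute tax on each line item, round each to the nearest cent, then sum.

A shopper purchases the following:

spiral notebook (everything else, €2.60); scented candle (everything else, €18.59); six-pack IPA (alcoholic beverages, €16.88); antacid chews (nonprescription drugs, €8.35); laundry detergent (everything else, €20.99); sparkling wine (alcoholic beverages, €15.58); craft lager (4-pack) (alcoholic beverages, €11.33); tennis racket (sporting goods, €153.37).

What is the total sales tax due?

Spiral notebook €2.60: everything else → 7.75% + 3% municipal = 10.75% → €0.28
Scented candle €18.59: everything else → 7.75% + 3% municipal = 10.75% → €2.00
Six-pack IPA €16.88: alcoholic beverages → 9.5% + 2% municipal = 11.5% → €1.94
Antacid chews €8.35: nonprescription drugs → 0% + 0% municipal = 0% → €0.00
Laundry detergent €20.99: everything else → 7.75% + 3% municipal = 10.75% → €2.26
Sparkling wine €15.58: alcoholic beverages → 9.5% + 2% municipal = 11.5% → €1.79
Craft lager (4-pack) €11.33: alcoholic beverages → 9.5% + 2% municipal = 11.5% → €1.30
Tennis racket €153.37: sporting goods → 7.75% + 1.5% municipal = 9.25% → €14.19
Total tax = €0.28 + €2.00 + €1.94 + €2.26 + €1.79 + €1.30 + €14.19 = €23.76

€23.76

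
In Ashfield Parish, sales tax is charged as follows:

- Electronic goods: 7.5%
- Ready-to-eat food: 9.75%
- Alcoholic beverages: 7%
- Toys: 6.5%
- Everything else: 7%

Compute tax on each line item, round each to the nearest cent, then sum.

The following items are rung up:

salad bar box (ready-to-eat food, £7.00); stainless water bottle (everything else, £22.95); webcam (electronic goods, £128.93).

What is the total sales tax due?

Salad bar box £7.00: ready-to-eat food → 9.75% → £0.68
Stainless water bottle £22.95: everything else → 7% → £1.61
Webcam £128.93: electronic goods → 7.5% → £9.67
Total tax = £0.68 + £1.61 + £9.67 = £11.96

£11.96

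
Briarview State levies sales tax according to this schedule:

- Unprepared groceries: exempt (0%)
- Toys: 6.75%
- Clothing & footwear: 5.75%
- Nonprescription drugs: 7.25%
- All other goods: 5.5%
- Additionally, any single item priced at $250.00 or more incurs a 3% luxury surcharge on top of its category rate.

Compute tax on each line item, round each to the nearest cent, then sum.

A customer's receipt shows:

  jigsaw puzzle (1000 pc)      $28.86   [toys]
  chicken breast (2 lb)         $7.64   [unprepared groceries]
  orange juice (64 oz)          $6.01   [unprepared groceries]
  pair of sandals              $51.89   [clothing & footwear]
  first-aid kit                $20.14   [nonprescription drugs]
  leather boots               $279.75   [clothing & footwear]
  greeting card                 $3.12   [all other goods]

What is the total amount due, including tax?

Jigsaw puzzle (1000 pc) $28.86: toys → 6.75% → $1.95
Chicken breast (2 lb) $7.64: unprepared groceries → 0% → $0.00
Orange juice (64 oz) $6.01: unprepared groceries → 0% → $0.00
Pair of sandals $51.89: clothing & footwear → 5.75% → $2.98
First-aid kit $20.14: nonprescription drugs → 7.25% → $1.46
Leather boots $279.75: clothing & footwear → 5.75% + 3% surcharge = 8.75% → $24.48
Greeting card $3.12: all other goods → 5.5% → $0.17
Subtotal = $397.41; tax = $31.04; total due = $428.45

$428.45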